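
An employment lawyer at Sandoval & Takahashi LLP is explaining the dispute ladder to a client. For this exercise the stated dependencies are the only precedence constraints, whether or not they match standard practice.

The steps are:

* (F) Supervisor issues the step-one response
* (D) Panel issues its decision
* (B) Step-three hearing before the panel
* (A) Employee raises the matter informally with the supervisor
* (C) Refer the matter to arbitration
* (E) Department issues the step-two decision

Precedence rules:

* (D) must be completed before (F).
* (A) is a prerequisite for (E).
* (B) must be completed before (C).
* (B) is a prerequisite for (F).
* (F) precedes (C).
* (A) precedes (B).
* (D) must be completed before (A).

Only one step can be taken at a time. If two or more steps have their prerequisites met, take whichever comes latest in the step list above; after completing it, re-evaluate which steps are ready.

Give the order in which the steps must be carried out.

(D) is the only step with nothing outstanding, so it goes first.
(A) is the only step now ready → (A).
Ready: (E) and (B). (E) is listed later → (E).
(B) needed (A), now all done → (B).
Next only (F) has its prerequisites met → (F).
(C) needed (B) and (F), now all done → (C).

(D), (A), (E), (B), (F), (C)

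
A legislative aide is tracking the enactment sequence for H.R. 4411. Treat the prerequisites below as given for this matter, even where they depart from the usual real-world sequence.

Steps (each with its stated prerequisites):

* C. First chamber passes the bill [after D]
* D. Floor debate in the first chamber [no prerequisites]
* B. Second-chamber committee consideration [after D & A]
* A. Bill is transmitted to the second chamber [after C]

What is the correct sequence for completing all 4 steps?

D, C, A, B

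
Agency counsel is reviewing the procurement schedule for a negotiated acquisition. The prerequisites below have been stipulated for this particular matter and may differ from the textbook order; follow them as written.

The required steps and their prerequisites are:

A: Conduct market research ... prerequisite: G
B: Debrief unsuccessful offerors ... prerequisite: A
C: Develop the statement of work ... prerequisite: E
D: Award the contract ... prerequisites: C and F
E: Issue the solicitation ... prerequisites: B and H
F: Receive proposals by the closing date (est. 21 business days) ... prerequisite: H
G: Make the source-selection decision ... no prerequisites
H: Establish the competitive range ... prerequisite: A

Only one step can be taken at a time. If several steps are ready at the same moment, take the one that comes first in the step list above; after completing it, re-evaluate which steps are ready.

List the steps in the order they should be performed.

G is the only step with nothing outstanding, so it goes first.
A needed G, now all done → A.
B and H are both available; B is listed earlier → B.
H needed A, now all done → H.
E and F are both available; E is listed earlier → E.
C now also ready, so the ready set is {C, F}; C is listed earlier → C.
F needed H, now all done → F.
Next only D has its prerequisites met → D.

G, A, B, H, E, C, F, D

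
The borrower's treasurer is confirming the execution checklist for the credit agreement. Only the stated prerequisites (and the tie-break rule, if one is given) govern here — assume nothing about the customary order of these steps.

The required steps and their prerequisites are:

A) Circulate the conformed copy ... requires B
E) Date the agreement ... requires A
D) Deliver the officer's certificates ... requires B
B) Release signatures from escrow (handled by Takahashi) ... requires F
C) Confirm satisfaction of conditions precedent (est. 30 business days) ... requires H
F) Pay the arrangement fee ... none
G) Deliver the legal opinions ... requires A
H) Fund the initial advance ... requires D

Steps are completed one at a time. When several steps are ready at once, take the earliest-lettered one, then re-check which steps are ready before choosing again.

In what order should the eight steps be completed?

Only F has no prerequisites, so it is first.
B is the only step now ready → B.
A and D are both available; A has the earlier label → A.
E and G now also ready, so the ready set is {D, E, G}; D has the earlier label → D.
H now also ready, so the ready set is {E, G, H}; E has the earlier label → E.
Ready: G and H. G has the earlier label → G.
Next only H has its prerequisites met → H.
C needed H, now all done → C.

F, B, A, D, E, G, H, C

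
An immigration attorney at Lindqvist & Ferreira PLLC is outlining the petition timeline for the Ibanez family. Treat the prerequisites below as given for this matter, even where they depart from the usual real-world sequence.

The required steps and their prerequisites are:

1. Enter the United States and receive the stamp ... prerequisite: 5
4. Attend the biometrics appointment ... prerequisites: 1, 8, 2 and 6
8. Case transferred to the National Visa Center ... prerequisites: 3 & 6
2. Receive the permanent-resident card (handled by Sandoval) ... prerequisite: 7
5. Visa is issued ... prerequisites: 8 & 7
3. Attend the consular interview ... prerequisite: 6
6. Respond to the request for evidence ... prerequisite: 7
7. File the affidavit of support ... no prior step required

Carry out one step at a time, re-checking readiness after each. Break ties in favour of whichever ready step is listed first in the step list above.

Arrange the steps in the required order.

7 has no prerequisites → 7 first.
2 and 6 are both available; 2 is listed earlier → 2.
6 needed 7, now all done → 6.
3 is the only step now ready → 3.
Next only 8 has its prerequisites met → 8.
5 needed 8 and 7, now all done → 5.
1 needed 5, now all done → 1.
4 is the only step now ready → 4.

7, 2, 6, 3, 8, 5, 1, 4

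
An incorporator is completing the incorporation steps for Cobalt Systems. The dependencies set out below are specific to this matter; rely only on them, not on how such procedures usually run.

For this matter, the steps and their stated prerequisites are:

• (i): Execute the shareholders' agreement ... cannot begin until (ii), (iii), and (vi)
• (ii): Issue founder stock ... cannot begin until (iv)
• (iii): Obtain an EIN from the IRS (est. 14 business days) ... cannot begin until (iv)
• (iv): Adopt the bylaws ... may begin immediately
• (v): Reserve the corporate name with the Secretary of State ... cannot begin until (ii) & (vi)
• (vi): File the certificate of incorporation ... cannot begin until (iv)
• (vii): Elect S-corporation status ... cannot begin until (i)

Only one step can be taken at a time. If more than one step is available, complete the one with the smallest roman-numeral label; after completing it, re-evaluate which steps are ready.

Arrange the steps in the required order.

(iv), (ii), (iii), (vi), (i), (v), (vii)

(iv) is the only step with nothing outstanding, so it goes first.
Now (ii), (iii) and (vi) have their prerequisites met. (ii) has the earlier label, so (ii) next.
Ready: (iii) and (vi). (iii) has the earlier label → (iii).
That leaves (vi) as the only ready step → (vi).
(i) and (v) are both available; (i) has the earlier label → (i).
(v) and (vii) are both available; (v) has the earlier label → (v).
That leaves (vii) as the only ready step → (vii).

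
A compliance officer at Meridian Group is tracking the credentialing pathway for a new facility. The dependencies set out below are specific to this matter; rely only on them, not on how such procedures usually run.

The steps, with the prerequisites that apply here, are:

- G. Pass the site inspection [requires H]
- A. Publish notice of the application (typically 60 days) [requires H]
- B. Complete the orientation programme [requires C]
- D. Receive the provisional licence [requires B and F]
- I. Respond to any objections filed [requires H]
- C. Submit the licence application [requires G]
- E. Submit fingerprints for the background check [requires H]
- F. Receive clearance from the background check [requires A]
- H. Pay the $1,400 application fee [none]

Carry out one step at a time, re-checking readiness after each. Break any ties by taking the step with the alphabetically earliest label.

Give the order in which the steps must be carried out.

H is the only step with nothing outstanding, so it goes first.
Now A, E, G and I have their prerequisites met. A has the earlier label, so A next.
F now also ready, so the ready set is {E, F, G, I}; E has the earlier label → E.
Ready: F, G and I. F has the earlier label → F.
G and I are both available; G has the earlier label → G.
Ready: C and I. C has the earlier label → C.
B and I are both available; B has the earlier label → B.
Ready: D and I. D has the earlier label → D.
That leaves I as the only ready step → I.

H → A → E → F → G → C → B → D → I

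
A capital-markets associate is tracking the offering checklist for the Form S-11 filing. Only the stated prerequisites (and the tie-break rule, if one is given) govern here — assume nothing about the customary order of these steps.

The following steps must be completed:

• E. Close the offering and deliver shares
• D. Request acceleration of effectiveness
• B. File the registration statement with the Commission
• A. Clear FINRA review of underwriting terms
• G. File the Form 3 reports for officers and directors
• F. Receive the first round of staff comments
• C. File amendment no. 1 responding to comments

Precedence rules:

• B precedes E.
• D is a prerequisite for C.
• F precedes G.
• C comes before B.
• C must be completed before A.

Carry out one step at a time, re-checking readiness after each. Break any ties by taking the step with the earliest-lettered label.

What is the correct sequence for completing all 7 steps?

D and F have no prerequisites; D has the earlier label, so D is first.
Now C and F have their prerequisites met. C has the earlier label, so C next.
A and B now also ready, so the ready set is {A, B, F}; A has the earlier label → A.
Now B and F have their prerequisites met. B has the earlier label, so B next.
E and F are both available; E has the earlier label → E.
Next only F has its prerequisites met → F.
G needed F, now all done → G.

D, C, A, B, E, F, G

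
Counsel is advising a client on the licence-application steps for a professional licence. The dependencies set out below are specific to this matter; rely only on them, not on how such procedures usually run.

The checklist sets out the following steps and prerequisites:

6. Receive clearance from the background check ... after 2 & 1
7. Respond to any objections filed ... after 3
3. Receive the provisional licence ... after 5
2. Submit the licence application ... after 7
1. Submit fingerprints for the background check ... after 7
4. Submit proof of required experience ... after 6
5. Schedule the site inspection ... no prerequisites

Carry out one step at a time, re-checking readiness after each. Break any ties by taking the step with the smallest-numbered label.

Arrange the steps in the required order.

5 → 3 → 7 → 1 → 2 → 6 → 4

5 has no prerequisites → 5 first.
3 is the only step now ready → 3.
7 needed 3, now all done → 7.
1 and 2 are both available; 1 has the earlier label → 1.
That leaves 2 as the only ready step → 2.
6 needed 1 and 2, now all done → 6.
4 is the only step now ready → 4.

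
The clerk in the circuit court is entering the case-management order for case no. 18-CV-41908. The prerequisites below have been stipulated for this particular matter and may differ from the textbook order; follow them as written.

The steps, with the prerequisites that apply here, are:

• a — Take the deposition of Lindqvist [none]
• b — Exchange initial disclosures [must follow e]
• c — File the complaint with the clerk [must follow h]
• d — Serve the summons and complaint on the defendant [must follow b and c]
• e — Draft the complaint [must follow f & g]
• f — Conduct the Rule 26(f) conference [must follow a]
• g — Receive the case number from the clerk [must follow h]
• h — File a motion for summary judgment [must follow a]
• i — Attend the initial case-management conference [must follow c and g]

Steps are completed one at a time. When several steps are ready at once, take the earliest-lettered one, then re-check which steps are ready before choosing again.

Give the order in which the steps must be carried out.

a has no prerequisites → a first.
Ready: f and h. f has the earlier label → f.
Next only h has its prerequisites met → h.
Now c and g have their prerequisites met. c has the earlier label, so c next.
g needed h, now all done → g.
Now e and i have their prerequisites met. e has the earlier label, so e next.
b and i are both available; b has the earlier label → b.
Ready: d and i. d has the earlier label → d.
i needed c and g, now all done → i.

a f h c g e b d i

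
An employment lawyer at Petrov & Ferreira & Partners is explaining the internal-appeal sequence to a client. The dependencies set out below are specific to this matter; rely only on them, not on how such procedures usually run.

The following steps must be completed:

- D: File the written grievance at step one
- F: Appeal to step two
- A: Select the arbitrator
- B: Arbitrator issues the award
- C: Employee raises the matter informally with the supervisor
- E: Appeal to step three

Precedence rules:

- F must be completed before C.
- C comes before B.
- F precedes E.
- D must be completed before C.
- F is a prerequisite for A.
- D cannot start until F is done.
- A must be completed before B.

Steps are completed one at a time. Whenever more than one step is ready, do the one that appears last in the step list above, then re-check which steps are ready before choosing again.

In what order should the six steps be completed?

F is the only step with nothing outstanding, so it goes first.
E, A and D are all available; E is listed later → E.
Ready: A and D. A is listed later → A.
D is the only step now ready → D.
That leaves C as the only ready step → C.
B needed C and A, now all done → B.

F, E, A, D, C, B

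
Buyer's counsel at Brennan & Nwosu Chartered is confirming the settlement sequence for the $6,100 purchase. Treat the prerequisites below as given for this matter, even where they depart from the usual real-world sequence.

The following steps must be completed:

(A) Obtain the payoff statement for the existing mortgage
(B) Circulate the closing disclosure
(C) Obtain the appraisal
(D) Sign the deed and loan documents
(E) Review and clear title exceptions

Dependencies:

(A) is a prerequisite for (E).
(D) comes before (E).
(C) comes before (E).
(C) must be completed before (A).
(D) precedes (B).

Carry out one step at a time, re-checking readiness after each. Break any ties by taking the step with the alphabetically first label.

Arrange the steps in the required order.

(C) and (D) have no prerequisites; (C) has the earlier label, so (C) is first.
Ready: (A) and (D). (A) has the earlier label → (A).
Next only (D) has its prerequisites met → (D).
(B) and (E) are both available; (B) has the earlier label → (B).
That leaves (E) as the only ready step → (E).

(C), (A), (D), (B), (E)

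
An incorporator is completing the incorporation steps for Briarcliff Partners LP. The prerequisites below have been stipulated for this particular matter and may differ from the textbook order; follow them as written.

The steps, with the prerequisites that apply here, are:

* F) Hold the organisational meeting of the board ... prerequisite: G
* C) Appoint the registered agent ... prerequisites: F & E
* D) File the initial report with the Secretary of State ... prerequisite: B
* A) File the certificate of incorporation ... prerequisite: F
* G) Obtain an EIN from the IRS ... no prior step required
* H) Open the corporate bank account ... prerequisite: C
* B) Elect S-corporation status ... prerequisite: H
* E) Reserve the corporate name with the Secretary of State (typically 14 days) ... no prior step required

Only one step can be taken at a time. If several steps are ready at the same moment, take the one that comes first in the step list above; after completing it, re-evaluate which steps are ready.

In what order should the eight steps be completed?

G and E have no prerequisites; G is listed earlier, so G is first.
F and E are both available; F is listed earlier → F.
Ready: A and E. A is listed earlier → A.
That leaves E as the only ready step → E.
Next only C has its prerequisites met → C.
H needed C, now all done → H.
B needed H, now all done → B.
That leaves D as the only ready step → D.

G → F → A → E → C → H → B → D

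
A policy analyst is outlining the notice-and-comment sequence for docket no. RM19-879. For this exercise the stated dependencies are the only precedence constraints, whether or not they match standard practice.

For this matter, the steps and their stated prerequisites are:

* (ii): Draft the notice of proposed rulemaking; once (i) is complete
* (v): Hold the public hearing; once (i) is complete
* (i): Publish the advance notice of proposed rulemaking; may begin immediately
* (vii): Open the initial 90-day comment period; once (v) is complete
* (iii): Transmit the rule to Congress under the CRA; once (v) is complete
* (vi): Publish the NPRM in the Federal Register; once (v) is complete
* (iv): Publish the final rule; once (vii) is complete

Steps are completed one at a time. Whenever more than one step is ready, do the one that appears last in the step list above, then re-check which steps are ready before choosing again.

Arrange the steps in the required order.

(i) is the only step with nothing outstanding, so it goes first.
Now (v) and (ii) have their prerequisites met. (v) is listed later, so (v) next.
(vi), (iii) and (vii) now also ready, so the ready set is {(vi), (iii), (vii), (ii)}; (vi) is listed later → (vi).
(iii), (vii) and (ii) are all available; (iii) is listed later → (iii).
(vii) and (ii) are both available; (vii) is listed later → (vii).
(iv) now also ready, so the ready set is {(iv), (ii)}; (iv) is listed later → (iv).
That leaves (ii) as the only ready step → (ii).

(i), (v), (vi), (iii), (vii), (iv), (ii)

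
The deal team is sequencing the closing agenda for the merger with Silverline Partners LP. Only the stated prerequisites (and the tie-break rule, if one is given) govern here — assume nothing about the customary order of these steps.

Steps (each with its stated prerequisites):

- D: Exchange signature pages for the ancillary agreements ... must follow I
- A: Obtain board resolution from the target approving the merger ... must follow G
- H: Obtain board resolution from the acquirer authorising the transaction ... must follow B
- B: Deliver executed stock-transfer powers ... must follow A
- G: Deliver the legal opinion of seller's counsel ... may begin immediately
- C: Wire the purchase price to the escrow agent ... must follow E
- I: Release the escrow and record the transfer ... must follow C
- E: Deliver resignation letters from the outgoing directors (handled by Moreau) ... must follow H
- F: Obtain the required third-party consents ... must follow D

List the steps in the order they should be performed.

G has no prerequisites → G first.
A needed G, now all done → A.
B needed A, now all done → B.
H needed B, now all done → H.
E needed H, now all done → E.
C needed E, now all done → C.
I is the only step now ready → I.
D needed I, now all done → D.
F needed D, now all done → F.

G → A → B → H → E → C → I → D → F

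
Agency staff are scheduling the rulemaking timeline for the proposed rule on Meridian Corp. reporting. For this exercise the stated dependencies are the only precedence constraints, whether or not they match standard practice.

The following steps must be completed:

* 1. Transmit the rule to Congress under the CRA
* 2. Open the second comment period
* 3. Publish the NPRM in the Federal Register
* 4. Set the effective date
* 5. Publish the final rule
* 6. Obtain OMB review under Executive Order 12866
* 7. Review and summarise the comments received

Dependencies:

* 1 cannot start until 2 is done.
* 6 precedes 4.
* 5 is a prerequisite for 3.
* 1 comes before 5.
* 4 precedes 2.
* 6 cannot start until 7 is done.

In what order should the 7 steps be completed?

7 → 6 → 4 → 2 → 1 → 5 → 3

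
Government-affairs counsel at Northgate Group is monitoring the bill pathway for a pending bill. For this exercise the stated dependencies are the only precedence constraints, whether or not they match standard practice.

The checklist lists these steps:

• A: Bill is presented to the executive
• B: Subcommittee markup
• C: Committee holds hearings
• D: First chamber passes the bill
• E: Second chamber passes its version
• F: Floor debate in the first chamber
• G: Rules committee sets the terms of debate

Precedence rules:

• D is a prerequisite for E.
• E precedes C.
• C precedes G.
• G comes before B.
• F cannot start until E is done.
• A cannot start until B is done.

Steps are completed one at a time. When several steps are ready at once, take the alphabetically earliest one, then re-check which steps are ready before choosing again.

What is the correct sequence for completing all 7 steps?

D E C F G B A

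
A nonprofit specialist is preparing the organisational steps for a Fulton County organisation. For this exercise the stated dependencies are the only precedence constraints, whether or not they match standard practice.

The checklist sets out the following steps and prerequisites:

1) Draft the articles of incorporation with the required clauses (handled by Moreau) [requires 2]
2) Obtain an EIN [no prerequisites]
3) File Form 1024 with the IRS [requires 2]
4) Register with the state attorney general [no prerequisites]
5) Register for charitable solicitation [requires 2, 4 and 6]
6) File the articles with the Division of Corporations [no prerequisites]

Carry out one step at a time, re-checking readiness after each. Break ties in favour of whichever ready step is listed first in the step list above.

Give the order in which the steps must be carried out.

2, 1, 3, 4, 6, 5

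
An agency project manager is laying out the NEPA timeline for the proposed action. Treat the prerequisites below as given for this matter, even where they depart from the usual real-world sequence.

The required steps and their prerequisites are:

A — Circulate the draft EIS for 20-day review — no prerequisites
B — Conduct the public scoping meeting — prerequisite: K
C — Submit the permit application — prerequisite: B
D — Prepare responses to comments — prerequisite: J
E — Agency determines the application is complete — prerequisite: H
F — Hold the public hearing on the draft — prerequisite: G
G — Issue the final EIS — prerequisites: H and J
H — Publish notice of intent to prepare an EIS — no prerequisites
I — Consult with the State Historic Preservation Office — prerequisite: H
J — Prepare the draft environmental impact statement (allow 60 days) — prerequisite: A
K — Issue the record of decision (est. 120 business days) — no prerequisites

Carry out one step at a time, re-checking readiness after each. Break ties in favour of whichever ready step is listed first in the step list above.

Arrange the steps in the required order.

A, H, E, I, J, D, G, F, K, B, C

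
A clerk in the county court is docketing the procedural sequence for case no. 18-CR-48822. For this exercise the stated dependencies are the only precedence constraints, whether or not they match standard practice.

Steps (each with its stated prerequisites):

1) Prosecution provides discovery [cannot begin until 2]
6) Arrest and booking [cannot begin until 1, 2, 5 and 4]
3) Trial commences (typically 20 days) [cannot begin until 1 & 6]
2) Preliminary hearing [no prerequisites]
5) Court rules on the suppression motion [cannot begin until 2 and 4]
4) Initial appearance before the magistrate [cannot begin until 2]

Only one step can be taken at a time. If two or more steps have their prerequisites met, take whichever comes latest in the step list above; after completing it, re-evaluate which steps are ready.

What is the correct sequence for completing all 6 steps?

2, 4, 5, 1, 6, 3

Only 2 has no prerequisites, so it is first.
Now 4 and 1 have their prerequisites met. 4 is listed later, so 4 next.
5 now also ready, so the ready set is {5, 1}; 5 is listed later → 5.
Next only 1 has its prerequisites met → 1.
That leaves 6 as the only ready step → 6.
Next only 3 has its prerequisites met → 3.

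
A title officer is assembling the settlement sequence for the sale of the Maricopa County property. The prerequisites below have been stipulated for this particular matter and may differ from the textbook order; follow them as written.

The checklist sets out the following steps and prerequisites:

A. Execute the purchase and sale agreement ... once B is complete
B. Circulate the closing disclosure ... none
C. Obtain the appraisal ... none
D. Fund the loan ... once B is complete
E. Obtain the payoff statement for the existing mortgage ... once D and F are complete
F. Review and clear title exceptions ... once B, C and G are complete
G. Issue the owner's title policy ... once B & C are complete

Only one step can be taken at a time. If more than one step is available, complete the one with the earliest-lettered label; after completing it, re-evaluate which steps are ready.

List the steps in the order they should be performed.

B A C D G F E

Nothing is required for B and C. B has the earlier label → B first.
Ready: A, C and D. A has the earlier label → A.
C and D are both available; C has the earlier label → C.
Ready: D and G. D has the earlier label → D.
That leaves G as the only ready step → G.
That leaves F as the only ready step → F.
E needed D and F, now all done → E.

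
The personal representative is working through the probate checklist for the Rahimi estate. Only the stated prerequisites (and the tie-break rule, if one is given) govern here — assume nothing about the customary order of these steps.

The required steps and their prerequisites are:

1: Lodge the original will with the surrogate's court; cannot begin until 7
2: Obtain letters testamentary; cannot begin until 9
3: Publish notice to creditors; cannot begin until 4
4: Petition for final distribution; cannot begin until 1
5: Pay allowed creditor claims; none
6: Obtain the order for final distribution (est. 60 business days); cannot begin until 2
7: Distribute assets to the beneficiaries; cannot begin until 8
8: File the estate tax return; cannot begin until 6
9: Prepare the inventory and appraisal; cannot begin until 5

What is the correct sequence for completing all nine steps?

5 → 9 → 2 → 6 → 8 → 7 → 1 → 4 → 3

5 is the only step with nothing outstanding, so it goes first.
Next only 9 has its prerequisites met → 9.
Next only 2 has its prerequisites met → 2.
6 needed 2, now all done → 6.
8 needed 6, now all done → 8.
Next only 7 has its prerequisites met → 7.
1 needed 7, now all done → 1.
Next only 4 has its prerequisites met → 4.
3 needed 4, now all done → 3.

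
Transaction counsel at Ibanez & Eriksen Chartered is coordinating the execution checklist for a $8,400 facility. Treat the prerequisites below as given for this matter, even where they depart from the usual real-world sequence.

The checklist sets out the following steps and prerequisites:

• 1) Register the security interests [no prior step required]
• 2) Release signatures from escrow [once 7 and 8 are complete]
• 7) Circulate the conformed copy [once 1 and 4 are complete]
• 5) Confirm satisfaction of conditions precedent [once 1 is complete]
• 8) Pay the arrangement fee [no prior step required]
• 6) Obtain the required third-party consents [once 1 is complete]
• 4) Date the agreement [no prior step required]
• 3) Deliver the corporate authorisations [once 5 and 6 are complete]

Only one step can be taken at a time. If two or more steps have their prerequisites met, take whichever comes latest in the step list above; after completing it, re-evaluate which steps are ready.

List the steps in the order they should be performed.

4, 8 and 1 have no prerequisites; 4 is listed later, so 4 is first.
8 and 1 are both available; 8 is listed later → 8.
1 is the only step now ready → 1.
Now 6, 5 and 7 have their prerequisites met. 6 is listed later, so 6 next.
Now 5 and 7 have their prerequisites met. 5 is listed later, so 5 next.
3 and 7 are both available; 3 is listed later → 3.
That leaves 7 as the only ready step → 7.
2 is the only step now ready → 2.

4 → 8 → 1 → 6 → 5 → 3 → 7 → 2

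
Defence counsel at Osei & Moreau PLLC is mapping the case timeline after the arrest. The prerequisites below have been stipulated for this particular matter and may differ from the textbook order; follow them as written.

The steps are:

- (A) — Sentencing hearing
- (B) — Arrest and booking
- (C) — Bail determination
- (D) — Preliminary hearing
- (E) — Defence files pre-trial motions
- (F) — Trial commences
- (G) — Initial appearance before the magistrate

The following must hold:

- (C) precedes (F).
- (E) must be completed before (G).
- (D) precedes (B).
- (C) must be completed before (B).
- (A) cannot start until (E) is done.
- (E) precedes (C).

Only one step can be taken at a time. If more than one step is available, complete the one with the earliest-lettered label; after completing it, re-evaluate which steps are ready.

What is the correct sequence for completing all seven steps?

(D) (E) (A) (C) (B) (F) (G)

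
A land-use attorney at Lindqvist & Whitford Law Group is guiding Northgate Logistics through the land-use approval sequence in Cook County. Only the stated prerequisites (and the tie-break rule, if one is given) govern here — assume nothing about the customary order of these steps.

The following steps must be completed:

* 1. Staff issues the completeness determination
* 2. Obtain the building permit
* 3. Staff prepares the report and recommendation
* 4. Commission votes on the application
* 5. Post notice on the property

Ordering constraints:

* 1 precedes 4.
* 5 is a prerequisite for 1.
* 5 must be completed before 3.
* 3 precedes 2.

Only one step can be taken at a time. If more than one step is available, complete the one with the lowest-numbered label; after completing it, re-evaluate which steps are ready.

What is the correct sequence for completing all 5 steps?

Only 5 has no prerequisites, so it is first.
Ready: 1 and 3. 1 has the earlier label → 1.
3 and 4 are both available; 3 has the earlier label → 3.
2 now also ready, so the ready set is {2, 4}; 2 has the earlier label → 2.
4 needed 1, now all done → 4.

5 1 3 2 4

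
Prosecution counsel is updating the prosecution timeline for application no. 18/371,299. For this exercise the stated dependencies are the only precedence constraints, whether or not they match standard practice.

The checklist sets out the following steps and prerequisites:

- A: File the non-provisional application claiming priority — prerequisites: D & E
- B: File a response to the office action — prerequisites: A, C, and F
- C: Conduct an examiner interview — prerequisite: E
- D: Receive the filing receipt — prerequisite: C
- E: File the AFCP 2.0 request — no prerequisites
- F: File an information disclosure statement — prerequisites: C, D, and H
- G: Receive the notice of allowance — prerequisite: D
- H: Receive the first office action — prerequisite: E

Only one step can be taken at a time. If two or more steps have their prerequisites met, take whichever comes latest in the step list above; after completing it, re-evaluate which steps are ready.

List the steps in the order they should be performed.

E is the only step with nothing outstanding, so it goes first.
Now H and C have their prerequisites met. H is listed later, so H next.
C is the only step now ready → C.
That leaves D as the only ready step → D.
Now G, F and A have their prerequisites met. G is listed later, so G next.
F and A are both available; F is listed later → F.
A needed E and D, now all done → A.
B needed F, C and A, now all done → B.

E, H, C, D, G, F, A, B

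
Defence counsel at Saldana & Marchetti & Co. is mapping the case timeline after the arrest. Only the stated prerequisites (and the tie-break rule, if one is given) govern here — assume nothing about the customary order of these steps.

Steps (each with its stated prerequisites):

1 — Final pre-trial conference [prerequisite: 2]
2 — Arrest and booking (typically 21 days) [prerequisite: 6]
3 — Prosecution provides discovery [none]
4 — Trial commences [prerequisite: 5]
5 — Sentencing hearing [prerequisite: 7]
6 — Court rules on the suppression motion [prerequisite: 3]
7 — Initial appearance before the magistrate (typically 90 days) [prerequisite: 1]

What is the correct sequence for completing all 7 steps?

3 → 6 → 2 → 1 → 7 → 5 → 4

Only 3 has no prerequisites, so it is first.
Next only 6 has its prerequisites met → 6.
Next only 2 has its prerequisites met → 2.
1 needed 2, now all done → 1.
That leaves 7 as the only ready step → 7.
Next only 5 has its prerequisites met → 5.
4 is the only step now ready → 4.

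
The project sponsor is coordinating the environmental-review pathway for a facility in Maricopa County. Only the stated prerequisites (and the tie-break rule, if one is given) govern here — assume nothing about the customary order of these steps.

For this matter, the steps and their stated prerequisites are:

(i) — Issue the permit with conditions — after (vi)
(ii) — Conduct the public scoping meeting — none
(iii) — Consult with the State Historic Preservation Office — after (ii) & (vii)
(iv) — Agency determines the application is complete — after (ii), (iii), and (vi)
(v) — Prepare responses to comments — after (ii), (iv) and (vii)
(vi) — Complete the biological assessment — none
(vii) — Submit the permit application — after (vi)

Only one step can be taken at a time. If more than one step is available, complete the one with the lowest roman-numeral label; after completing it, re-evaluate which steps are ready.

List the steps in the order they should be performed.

(ii), (vi), (i), (vii), (iii), (iv), (v)

(ii) and (vi) have no prerequisites; (ii) has the earlier label, so (ii) is first.
(vi) is the only step now ready → (vi).
Now (i) and (vii) have their prerequisites met. (i) has the earlier label, so (i) next.
That leaves (vii) as the only ready step → (vii).
(iii) is the only step now ready → (iii).
Next only (iv) has its prerequisites met → (iv).
That leaves (v) as the only ready step → (v).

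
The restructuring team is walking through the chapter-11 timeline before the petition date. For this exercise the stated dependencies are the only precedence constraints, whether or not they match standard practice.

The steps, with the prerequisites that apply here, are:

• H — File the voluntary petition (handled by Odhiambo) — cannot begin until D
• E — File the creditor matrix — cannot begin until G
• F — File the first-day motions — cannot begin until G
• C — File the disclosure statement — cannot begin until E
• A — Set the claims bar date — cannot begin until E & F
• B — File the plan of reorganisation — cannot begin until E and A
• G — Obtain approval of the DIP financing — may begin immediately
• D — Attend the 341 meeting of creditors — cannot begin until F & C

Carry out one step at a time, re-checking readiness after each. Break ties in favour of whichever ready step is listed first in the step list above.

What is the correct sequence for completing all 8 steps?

G, E, F, C, A, B, D, H

Only G has no prerequisites, so it is first.
Now E and F have their prerequisites met. E is listed earlier, so E next.
Now F and C have their prerequisites met. F is listed earlier, so F next.
A now also ready, so the ready set is {C, A}; C is listed earlier → C.
D now also ready, so the ready set is {A, D}; A is listed earlier → A.
B and D are both available; B is listed earlier → B.
That leaves D as the only ready step → D.
H needed D, now all done → H.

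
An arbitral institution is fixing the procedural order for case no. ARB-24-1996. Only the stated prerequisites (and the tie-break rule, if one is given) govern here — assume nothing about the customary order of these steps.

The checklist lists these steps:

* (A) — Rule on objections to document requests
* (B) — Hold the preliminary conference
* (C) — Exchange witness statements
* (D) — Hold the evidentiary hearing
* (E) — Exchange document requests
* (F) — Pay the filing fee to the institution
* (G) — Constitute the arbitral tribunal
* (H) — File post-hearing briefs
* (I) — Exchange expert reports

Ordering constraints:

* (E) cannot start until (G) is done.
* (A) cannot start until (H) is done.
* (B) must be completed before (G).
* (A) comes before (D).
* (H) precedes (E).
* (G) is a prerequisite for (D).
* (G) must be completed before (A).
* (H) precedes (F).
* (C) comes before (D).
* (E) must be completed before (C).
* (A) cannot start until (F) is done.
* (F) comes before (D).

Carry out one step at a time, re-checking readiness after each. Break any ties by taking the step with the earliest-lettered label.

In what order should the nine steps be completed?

(B), (H) and (I) have no prerequisites; (B) has the earlier label, so (B) is first.
(G) now also ready, so the ready set is {(G), (H), (I)}; (G) has the earlier label → (G).
Ready: (H) and (I). (H) has the earlier label → (H).
(E) and (F) now also ready, so the ready set is {(E), (F), (I)}; (E) has the earlier label → (E).
Now (C), (F) and (I) have their prerequisites met. (C) has the earlier label, so (C) next.
(F) and (I) are both available; (F) has the earlier label → (F).
Ready: (A) and (I). (A) has the earlier label → (A).
(D) now also ready, so the ready set is {(D), (I)}; (D) has the earlier label → (D).
Next only (I) has its prerequisites met → (I).

(B) → (G) → (H) → (E) → (C) → (F) → (A) → (D) → (I)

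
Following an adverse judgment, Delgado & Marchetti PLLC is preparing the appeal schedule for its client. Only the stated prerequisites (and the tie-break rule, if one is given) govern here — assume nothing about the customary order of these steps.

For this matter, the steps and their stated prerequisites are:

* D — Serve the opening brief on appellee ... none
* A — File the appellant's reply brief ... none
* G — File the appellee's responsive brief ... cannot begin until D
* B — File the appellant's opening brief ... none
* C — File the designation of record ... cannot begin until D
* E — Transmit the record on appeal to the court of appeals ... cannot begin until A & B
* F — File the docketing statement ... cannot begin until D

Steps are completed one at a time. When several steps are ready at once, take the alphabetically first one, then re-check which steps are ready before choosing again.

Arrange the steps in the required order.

A, B, D, C, E, F, G

A, B and D have no prerequisites; A has the earlier label, so A is first.
Now B and D have their prerequisites met. B has the earlier label, so B next.
E now also ready, so the ready set is {D, E}; D has the earlier label → D.
C, F and G now also ready, so the ready set is {C, E, F, G}; C has the earlier label → C.
Now E, F and G have their prerequisites met. E has the earlier label, so E next.
F and G are both available; F has the earlier label → F.
G needed D, now all done → G.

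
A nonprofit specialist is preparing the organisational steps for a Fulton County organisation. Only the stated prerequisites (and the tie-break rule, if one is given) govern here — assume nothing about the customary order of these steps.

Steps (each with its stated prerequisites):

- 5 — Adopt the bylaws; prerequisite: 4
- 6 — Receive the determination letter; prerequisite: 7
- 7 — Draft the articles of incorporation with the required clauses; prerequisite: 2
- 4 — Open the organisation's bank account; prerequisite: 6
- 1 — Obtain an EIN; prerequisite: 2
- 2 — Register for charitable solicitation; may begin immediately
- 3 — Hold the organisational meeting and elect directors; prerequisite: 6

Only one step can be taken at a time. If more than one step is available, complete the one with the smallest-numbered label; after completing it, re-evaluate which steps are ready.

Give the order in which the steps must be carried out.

Only 2 has no prerequisites, so it is first.
Ready: 1 and 7. 1 has the earlier label → 1.
7 is the only step now ready → 7.
6 needed 7, now all done → 6.
Ready: 3 and 4. 3 has the earlier label → 3.
4 is the only step now ready → 4.
5 is the only step now ready → 5.

2 1 7 6 3 4 5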